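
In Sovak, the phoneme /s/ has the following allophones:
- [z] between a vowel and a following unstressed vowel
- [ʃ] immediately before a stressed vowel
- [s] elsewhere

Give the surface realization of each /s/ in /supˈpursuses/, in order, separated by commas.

Occurrence 1 (position 1): no conditioning environment matches → elsewhere allophone [s].
Occurrence 2 (position 7): no conditioning environment matches → elsewhere allophone [s].
Occurrence 3 (position 9): between a vowel and a following unstressed vowel → [z].
Occurrence 4 (position 11): no conditioning environment matches → elsewhere allophone [s].

[s], [s], [z], [s]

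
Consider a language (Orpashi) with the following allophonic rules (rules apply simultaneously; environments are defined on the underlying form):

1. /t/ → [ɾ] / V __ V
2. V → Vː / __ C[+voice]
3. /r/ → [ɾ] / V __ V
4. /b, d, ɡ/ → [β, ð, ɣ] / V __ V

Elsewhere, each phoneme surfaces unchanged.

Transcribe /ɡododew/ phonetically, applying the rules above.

/ɡ/ (word-initial) is in the target of rule 4 but the environment (between two vowels) is not met → [ɡ].
Rule 2 applies to /o/ (between /ɡ/ and /d/: before a voiced consonant) → [oː].
/d/ (between /o/ and /o/) occurs between two vowels → [ð] by rule 4.
/o/ (between /d/ and /d/) occurs before a voiced consonant → [oː] by rule 2.
Rule 4 applies to /d/ (between /o/ and /e/: between two vowels) → [ð].
/e/ meets the environment for rule 2 (before a voiced consonant) → [eː].
/w/ — not in any rule's target class → [w].

[ɡoːðoːðeːw]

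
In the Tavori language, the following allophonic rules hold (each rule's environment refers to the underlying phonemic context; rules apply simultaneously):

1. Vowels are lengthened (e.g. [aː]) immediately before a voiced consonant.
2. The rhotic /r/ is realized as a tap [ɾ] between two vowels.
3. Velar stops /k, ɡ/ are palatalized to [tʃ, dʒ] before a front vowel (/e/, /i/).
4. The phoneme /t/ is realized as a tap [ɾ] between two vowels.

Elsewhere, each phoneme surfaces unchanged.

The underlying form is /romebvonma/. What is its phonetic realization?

[roːmeːbvoːnma]

/r/ (word-initial) fails the environment for rule 2, so it stays [r].
/o/ (between /r/ and /m/): before a voiced consonant, so rule 1 applies → [oː].
/m/ (between /o/ and /e/): no rule targets it → [m].
/e/ meets the environment for rule 1 (before a voiced consonant) → [eː].
/b/ (between /e/ and /v/): no rule targets it → [b].
/v/ (between /b/ and /o/): no rule targets it → [v].
/o/ (between /v/ and /n/) occurs before a voiced consonant → [oː] by rule 1.
/n/ (between /o/ and /m/): no rule targets it → [n].
/m/ — not in any rule's target class → [m].
/a/ (word-final) is in the target of rule 1 but the environment (before a voiced consonant) is not met → [a].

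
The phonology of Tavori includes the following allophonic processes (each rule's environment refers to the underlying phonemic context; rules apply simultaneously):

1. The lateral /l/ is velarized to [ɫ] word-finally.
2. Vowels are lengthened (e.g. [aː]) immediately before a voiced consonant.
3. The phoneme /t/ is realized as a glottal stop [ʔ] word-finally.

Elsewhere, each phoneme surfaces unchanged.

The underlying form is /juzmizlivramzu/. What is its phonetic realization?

/j/ (word-initial) is unaffected → [j].
/u/ meets the environment for rule 2 (before a voiced consonant) → [uː].
/z/ (between /u/ and /m/) is unaffected → [z].
/m/ stays [m].
/i/ — between /m/ and /z/, before a voiced consonant — surfaces as [iː] (rule 2).
/z/ (between /i/ and /l/) is unaffected → [z].
/l/ (between /z/ and /i/): rule 1 targets it, but not word-finally → unchanged [l].
/i/ (between /l/ and /v/): before a voiced consonant, so rule 2 applies → [iː].
/v/ (between /i/ and /r/) is unaffected → [v].
/r/ — not in any rule's target class → [r].
/a/ meets the environment for rule 2 (before a voiced consonant) → [aː].
/m/ (between /a/ and /z/): no rule targets it → [m].
/z/ (between /m/ and /u/): no rule targets it → [z].
/u/ (word-final) is in the target of rule 2 but the environment (before a voiced consonant) is not met → [u].

[juːzmiːzliːvraːmzu]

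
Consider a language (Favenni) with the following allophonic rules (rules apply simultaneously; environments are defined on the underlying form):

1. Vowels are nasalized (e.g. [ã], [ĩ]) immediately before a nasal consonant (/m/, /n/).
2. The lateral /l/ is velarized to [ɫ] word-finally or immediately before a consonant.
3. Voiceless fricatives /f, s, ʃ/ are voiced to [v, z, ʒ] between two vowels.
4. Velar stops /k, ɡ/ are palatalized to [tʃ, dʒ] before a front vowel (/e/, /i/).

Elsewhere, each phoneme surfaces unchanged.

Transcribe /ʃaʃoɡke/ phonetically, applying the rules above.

/ʃ/ — word-initial; rule 3 does not apply here → [ʃ].
/a/ (between /ʃ/ and /ʃ/) is in the target of rule 1 but the environment (before a nasal consonant) is not met → [a].
/ʃ/ meets the environment for rule 3 (between two vowels) → [ʒ].
/o/ (between /ʃ/ and /ɡ/) fails the environment for rule 1, so it stays [o].
/ɡ/ (between /o/ and /k/): rule 4 targets it, but not before a front vowel → unchanged [ɡ].
Rule 4 applies to /k/ (between /ɡ/ and /e/: before a front vowel) → [tʃ].
/e/ (word-final): rule 1 targets it, but not before a nasal consonant → unchanged [e].

[ʃaʒoɡtʃe]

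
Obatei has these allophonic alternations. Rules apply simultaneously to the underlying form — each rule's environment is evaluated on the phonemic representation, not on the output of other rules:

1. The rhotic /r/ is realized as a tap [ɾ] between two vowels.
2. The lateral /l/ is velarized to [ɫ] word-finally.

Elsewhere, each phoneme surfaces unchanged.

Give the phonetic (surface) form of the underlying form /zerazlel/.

/z/ stays [z].
/e/ (between /z/ and /r/): no rule targets it → [e].
/r/ (between /e/ and /a/): between two vowels, so rule 1 applies → [ɾ].
/a/ — not in any rule's target class → [a].
/z/ — not in any rule's target class → [z].
/l/ (between /z/ and /e/) fails the environment for rule 2, so it stays [l].
/e/ (between /l/ and /l/) is unaffected → [e].
Rule 2 applies to /l/ (word-final: word-finally) → [ɫ].

[zeɾazleɫ]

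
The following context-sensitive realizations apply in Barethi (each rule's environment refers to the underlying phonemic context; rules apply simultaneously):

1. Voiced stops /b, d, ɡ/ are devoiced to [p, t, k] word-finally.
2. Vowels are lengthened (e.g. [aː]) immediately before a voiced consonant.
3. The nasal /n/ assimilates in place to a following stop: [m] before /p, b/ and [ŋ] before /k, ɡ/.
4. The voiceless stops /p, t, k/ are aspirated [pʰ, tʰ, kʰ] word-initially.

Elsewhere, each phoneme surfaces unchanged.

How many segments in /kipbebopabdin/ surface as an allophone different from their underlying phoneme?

4

Segments that undergo a rule: /k/ → [kʰ] (rule 4); /e/ → [eː] (rule 2); /a/ → [aː] (rule 2); /i/ → [iː] (rule 2).
All other segments surface unchanged.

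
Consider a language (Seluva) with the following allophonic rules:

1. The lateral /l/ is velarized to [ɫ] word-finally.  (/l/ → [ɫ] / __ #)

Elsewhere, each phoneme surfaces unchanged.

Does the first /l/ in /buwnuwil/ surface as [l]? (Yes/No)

/l/ (word-final) occurs word-finally → [ɫ] by rule 1.
The actual realization is [ɫ], not [l].

No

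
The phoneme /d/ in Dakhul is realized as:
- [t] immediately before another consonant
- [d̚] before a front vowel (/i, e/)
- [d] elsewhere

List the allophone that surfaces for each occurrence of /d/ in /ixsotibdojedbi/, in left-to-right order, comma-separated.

Occurrence 1 (position 8): no conditioning environment matches → elsewhere allophone [d].
Occurrence 2 (position 12): immediately before another consonant → [t].

[d], [t]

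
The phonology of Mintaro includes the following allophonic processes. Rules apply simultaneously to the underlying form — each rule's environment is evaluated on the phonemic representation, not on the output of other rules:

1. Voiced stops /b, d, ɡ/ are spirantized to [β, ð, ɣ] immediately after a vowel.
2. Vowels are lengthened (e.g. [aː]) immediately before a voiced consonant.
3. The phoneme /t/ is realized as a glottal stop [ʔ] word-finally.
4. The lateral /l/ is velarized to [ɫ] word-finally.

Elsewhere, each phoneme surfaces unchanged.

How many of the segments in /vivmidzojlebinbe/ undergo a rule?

7

Segments that undergo a rule: /i/ → [iː] (rule 2); /i/ → [iː] (rule 2); /d/ → [ð] (rule 1); /o/ → [oː] (rule 2); /e/ → [eː] (rule 2); /b/ → [β] (rule 1); /i/ → [iː] (rule 2).
All other segments surface unchanged.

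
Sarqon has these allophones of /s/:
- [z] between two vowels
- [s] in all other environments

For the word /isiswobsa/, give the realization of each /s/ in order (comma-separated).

[z], [s], [s]

Occurrence 1 (position 2): between two vowels → [z].
Occurrence 2 (position 4): no conditioning environment matches → elsewhere allophone [s].
Occurrence 3 (position 8): no conditioning environment matches → elsewhere allophone [s].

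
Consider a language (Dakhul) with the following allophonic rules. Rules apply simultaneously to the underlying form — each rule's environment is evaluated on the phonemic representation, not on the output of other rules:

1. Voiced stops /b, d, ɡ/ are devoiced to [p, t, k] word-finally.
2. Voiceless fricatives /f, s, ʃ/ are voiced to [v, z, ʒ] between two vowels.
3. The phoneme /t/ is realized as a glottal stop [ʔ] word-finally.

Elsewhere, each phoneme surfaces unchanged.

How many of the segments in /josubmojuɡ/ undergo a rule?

Segments that undergo a rule: /s/ → [z] (rule 2); /ɡ/ → [k] (rule 1).
All other segments surface unchanged.

2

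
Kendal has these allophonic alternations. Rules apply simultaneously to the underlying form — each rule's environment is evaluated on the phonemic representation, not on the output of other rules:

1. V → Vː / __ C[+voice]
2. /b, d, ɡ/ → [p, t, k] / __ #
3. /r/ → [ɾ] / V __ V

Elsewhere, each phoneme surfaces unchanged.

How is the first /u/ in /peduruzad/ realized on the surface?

[uː]

/u/ meets the environment for rule 1 (before a voiced consonant) → [uː].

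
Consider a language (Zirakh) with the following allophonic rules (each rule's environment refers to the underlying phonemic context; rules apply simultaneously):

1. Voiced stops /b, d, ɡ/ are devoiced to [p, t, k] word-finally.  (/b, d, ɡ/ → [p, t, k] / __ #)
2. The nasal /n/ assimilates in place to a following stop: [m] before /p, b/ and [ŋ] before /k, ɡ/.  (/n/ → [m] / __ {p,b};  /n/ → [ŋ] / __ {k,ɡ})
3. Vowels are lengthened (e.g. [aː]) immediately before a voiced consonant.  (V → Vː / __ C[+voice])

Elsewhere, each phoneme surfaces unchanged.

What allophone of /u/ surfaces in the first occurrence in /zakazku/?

/u/ — word-final; rule 3 does not apply here → [u].

[u]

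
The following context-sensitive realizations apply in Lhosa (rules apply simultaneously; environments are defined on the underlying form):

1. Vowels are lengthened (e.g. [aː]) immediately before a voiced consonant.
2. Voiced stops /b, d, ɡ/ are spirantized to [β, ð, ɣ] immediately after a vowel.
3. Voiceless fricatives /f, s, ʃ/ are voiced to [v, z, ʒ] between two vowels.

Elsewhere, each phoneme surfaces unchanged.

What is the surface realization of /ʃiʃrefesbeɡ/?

/ʃ/ — word-initial; rule 3 does not apply here → [ʃ].
/i/ — between /ʃ/ and /ʃ/; rule 1 does not apply here → [i].
/ʃ/ — between /i/ and /r/; rule 3 does not apply here → [ʃ].
/r/ stays [r].
/e/ (between /r/ and /f/): rule 1 targets it, but not before a voiced consonant → unchanged [e].
/f/ (between /e/ and /e/) occurs between two vowels → [v] by rule 3.
/e/ (between /f/ and /s/) fails the environment for rule 1, so it stays [e].
/s/ — between /e/ and /b/; rule 3 does not apply here → [s].
/b/ (between /s/ and /e/) is in the target of rule 2 but the environment (immediately after a vowel) is not met → [b].
Rule 1 applies to /e/ (between /b/ and /ɡ/: before a voiced consonant) → [eː].
/ɡ/ meets the environment for rule 2 (immediately after a vowel) → [ɣ].

[ʃiʃrevesbeːɣ]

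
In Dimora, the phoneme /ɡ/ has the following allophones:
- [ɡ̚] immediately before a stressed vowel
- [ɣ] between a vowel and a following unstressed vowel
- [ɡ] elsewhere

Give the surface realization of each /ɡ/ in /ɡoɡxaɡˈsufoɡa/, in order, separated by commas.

Occurrence 1 (position 1): no conditioning environment matches → elsewhere allophone [ɡ].
Occurrence 2 (position 3): no conditioning environment matches → elsewhere allophone [ɡ].
Occurrence 3 (position 6): no conditioning environment matches → elsewhere allophone [ɡ].
Occurrence 4 (position 11): between a vowel and a following unstressed vowel → [ɣ].

[ɡ], [ɡ], [ɡ], [ɣ]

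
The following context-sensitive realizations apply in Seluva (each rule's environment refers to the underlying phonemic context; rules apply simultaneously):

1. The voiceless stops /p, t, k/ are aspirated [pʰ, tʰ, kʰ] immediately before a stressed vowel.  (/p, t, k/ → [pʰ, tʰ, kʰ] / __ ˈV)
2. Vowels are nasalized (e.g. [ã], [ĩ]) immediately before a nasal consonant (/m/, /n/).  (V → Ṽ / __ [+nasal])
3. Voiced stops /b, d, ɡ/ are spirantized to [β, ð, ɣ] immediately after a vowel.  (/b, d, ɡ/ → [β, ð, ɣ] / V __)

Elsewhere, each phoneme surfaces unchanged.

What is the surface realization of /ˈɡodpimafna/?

[ˈɡoðpĩmafna]

/ɡ/ (word-initial): rule 3 targets it, but not immediately after a vowel → unchanged [ɡ].
/o/ (between /ɡ/ and /d/): rule 2 targets it, but not before a nasal consonant → unchanged [o].
/d/ (between /o/ and /p/) occurs immediately after a vowel → [ð] by rule 3.
/p/ (between /d/ and /i/) is in the target of rule 1 but the environment (immediately before a stressed vowel) is not met → [p].
/i/ (between /p/ and /m/) occurs before a nasal consonant → [ĩ] by rule 2.
/m/ stays [m].
/a/ — between /m/ and /f/; rule 2 does not apply here → [a].
/f/ (between /a/ and /n/) is unaffected → [f].
/n/ (between /f/ and /a/): no rule targets it → [n].
/a/ (word-final) fails the environment for rule 2, so it stays [a].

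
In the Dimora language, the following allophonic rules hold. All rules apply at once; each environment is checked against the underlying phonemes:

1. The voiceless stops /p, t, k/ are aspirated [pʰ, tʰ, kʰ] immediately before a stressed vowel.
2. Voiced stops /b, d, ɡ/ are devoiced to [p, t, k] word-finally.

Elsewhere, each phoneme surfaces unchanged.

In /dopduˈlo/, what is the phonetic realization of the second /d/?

/d/ — between /p/ and /u/; rule 2 does not apply here → [d].

[d]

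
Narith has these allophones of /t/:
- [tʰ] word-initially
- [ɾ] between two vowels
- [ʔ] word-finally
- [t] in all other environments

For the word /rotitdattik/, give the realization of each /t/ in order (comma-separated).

[ɾ], [t], [t], [t]

Occurrence 1 (position 3): between two vowels → [ɾ].
Occurrence 2 (position 5): no conditioning environment matches → elsewhere allophone [t].
Occurrence 3 (position 8): no conditioning environment matches → elsewhere allophone [t].
Occurrence 4 (position 9): no conditioning environment matches → elsewhere allophone [t].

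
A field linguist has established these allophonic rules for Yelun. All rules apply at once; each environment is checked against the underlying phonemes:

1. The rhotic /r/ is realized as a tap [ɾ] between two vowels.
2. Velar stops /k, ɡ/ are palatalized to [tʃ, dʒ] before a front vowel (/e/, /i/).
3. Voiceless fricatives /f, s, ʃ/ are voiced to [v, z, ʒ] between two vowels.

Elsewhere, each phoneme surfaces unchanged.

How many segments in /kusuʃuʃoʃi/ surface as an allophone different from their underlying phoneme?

4

Segments that undergo a rule: /s/ → [z] (rule 3); /ʃ/ → [ʒ] (rule 3); /ʃ/ → [ʒ] (rule 3); /ʃ/ → [ʒ] (rule 3).
All other segments surface unchanged.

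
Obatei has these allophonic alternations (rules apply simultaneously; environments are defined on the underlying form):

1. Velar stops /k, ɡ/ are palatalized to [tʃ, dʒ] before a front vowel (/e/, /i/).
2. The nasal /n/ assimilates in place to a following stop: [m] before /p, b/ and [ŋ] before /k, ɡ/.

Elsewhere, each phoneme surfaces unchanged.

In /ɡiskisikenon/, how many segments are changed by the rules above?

3

Segments that undergo a rule: /ɡ/ → [dʒ] (rule 1); /k/ → [tʃ] (rule 1); /k/ → [tʃ] (rule 1).
All other segments surface unchanged.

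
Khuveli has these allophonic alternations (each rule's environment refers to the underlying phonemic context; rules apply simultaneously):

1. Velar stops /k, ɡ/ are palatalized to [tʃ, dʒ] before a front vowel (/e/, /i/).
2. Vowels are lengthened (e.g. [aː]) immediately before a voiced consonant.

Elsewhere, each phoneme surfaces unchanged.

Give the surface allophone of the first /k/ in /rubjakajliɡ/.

[k]

/k/ — between /a/ and /a/; rule 1 does not apply here → [k].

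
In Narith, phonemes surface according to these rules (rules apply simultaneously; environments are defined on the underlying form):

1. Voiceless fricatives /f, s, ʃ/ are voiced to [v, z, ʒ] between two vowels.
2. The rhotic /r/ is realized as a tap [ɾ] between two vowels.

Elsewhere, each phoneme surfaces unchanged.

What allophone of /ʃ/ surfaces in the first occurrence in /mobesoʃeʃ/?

/ʃ/ — between /o/ and /e/, between two vowels — surfaces as [ʒ] (rule 1).

[ʒ]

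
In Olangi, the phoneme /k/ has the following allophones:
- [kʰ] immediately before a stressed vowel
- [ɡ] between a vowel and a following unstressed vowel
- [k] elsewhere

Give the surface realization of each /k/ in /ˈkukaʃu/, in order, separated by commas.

Occurrence 1 (position 1): immediately before a stressed vowel → [kʰ].
Occurrence 2 (position 3): between a vowel and a following unstressed vowel → [ɡ].

[kʰ], [ɡ]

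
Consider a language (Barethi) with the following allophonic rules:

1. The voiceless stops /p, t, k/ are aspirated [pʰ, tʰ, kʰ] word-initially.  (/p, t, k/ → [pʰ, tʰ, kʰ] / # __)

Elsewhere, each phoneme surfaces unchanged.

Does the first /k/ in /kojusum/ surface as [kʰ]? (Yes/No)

/k/ (word-initial): word-initially, so rule 1 applies → [kʰ].
The actual realization is [kʰ], which matches [kʰ].

Yes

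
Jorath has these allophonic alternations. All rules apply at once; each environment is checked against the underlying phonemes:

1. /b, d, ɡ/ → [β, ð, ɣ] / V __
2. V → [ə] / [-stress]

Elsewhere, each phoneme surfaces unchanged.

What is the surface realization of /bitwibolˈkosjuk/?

/b/ — word-initial; rule 1 does not apply here → [b].
/i/ (between /b/ and /t/): in an unstressed syllable, so rule 2 applies → [ə].
/t/ (between /i/ and /w/) is unaffected → [t].
/w/ (between /t/ and /i/): no rule targets it → [w].
/i/ (between /w/ and /b/) occurs in an unstressed syllable → [ə] by rule 2.
/b/ (between /i/ and /o/) occurs immediately after a vowel → [β] by rule 1.
Rule 2 applies to /o/ (between /b/ and /l/: in an unstressed syllable) → [ə].
/l/ (between /o/ and /k/): no rule targets it → [l].
/k/ stays [k].
/o/ (between /k/ and /s/) is in the target of rule 2 but the environment (in an unstressed syllable) is not met → [o].
/s/ stays [s].
/j/ stays [j].
Rule 2 applies to /u/ (between /j/ and /k/: in an unstressed syllable) → [ə].
/k/ (word-final) is unaffected → [k].

[bətwəβəlˈkosjək]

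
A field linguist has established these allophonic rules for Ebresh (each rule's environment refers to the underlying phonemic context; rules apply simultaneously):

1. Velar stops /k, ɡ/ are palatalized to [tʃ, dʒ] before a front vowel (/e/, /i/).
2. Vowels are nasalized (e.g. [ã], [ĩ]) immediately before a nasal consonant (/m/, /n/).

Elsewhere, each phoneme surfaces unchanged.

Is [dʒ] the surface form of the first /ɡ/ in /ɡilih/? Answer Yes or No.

/ɡ/ meets the environment for rule 1 (before a front vowel) → [dʒ].
The actual realization is [dʒ], which matches [dʒ].

Yes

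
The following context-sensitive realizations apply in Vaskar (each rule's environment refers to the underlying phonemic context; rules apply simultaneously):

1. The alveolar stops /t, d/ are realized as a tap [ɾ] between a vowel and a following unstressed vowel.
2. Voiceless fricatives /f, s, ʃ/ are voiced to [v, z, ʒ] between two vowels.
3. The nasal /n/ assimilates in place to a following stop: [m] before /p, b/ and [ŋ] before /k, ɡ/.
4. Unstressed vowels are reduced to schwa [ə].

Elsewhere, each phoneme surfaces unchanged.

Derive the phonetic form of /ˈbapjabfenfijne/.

/b/ stays [b].
/a/ — between /b/ and /p/; rule 4 does not apply here → [a].
/p/ (between /a/ and /j/): no rule targets it → [p].
/j/ (between /p/ and /a/) is unaffected → [j].
/a/ meets the environment for rule 4 (in an unstressed syllable) → [ə].
/b/ — not in any rule's target class → [b].
/f/ (between /b/ and /e/) fails the environment for rule 2, so it stays [f].
Rule 4 applies to /e/ (between /f/ and /n/: in an unstressed syllable) → [ə].
/n/ (between /e/ and /f/) fails the environment for rule 3, so it stays [n].
/f/ (between /n/ and /i/) is in the target of rule 2 but the environment (between two vowels) is not met → [f].
/i/ — between /f/ and /j/, in an unstressed syllable — surfaces as [ə] (rule 4).
/j/ (between /i/ and /n/) is unaffected → [j].
/n/ (between /j/ and /e/) is in the target of rule 3 but the environment (before a labial or velar stop) is not met → [n].
/e/ (word-final) occurs in an unstressed syllable → [ə] by rule 4.

[ˈbapjəbfənfəjnə]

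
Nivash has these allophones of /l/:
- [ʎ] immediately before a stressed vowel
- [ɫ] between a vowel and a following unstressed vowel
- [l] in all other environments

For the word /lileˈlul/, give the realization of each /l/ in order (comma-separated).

Occurrence 1 (position 1): no conditioning environment matches → elsewhere allophone [l].
Occurrence 2 (position 3): between a vowel and a following unstressed vowel → [ɫ].
Occurrence 3 (position 5): immediately before a stressed vowel → [ʎ].
Occurrence 4 (position 7): no conditioning environment matches → elsewhere allophone [l].

[l], [ɫ], [ʎ], [l]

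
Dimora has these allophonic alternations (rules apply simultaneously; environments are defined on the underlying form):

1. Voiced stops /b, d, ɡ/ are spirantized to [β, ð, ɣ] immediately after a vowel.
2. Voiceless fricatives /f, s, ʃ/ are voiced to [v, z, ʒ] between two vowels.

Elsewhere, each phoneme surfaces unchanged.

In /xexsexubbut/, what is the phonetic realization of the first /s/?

[s]

/s/ — between /x/ and /e/; rule 2 does not apply here → [s].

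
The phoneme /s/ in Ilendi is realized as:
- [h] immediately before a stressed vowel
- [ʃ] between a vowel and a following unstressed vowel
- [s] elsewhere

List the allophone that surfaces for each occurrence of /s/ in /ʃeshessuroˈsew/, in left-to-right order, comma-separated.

[s], [s], [s], [h]

Occurrence 1 (position 3): no conditioning environment matches → elsewhere allophone [s].
Occurrence 2 (position 6): no conditioning environment matches → elsewhere allophone [s].
Occurrence 3 (position 7): no conditioning environment matches → elsewhere allophone [s].
Occurrence 4 (position 11): immediately before a stressed vowel → [h].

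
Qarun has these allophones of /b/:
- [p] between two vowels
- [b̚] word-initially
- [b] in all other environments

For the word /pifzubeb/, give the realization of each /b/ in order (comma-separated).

[p], [b]

Occurrence 1 (position 6): between two vowels → [p].
Occurrence 2 (position 8): no conditioning environment matches → elsewhere allophone [b].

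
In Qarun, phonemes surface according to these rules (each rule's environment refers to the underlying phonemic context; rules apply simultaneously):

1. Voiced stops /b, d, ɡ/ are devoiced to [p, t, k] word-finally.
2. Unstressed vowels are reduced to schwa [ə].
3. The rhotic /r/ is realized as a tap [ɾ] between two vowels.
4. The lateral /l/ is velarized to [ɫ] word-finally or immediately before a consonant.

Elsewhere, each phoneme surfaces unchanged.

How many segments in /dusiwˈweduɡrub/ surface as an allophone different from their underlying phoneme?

5

Segments that undergo a rule: /u/ → [ə] (rule 2); /i/ → [ə] (rule 2); /u/ → [ə] (rule 2); /u/ → [ə] (rule 2); /b/ → [p] (rule 1).
All other segments surface unchanged.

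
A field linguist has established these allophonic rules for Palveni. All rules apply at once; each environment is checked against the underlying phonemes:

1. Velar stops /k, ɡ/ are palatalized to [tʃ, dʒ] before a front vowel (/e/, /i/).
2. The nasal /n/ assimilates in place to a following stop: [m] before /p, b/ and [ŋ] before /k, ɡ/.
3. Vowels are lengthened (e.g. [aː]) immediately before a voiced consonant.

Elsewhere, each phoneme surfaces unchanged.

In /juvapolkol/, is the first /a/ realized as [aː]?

/a/ (between /v/ and /p/): rule 3 targets it, but not before a voiced consonant → unchanged [a].
The actual realization is [a], not [aː].

No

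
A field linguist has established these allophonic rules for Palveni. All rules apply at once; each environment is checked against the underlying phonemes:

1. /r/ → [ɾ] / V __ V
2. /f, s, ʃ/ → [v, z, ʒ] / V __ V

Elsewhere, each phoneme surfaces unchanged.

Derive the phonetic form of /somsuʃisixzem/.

/s/ (word-initial): rule 2 targets it, but not between two vowels → unchanged [s].
/o/ (between /s/ and /m/): no rule targets it → [o].
/m/ stays [m].
/s/ — between /m/ and /u/; rule 2 does not apply here → [s].
/u/ stays [u].
/ʃ/ — between /u/ and /i/, between two vowels — surfaces as [ʒ] (rule 2).
/i/ stays [i].
/s/ (between /i/ and /i/) occurs between two vowels → [z] by rule 2.
/i/ (between /s/ and /x/) is unaffected → [i].
/x/ (between /i/ and /z/) is unaffected → [x].
/z/ stays [z].
/e/ (between /z/ and /m/): no rule targets it → [e].
/m/ — not in any rule's target class → [m].

[somsuʒizixzem]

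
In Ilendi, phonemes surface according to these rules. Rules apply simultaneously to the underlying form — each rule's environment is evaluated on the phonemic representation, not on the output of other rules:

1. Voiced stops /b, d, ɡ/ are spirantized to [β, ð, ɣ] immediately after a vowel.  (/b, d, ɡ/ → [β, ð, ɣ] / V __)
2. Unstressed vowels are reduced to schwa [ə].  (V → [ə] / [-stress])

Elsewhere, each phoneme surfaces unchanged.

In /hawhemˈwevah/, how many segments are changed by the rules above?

Segments that undergo a rule: /a/ → [ə] (rule 2); /e/ → [ə] (rule 2); /a/ → [ə] (rule 2).
All other segments surface unchanged.

3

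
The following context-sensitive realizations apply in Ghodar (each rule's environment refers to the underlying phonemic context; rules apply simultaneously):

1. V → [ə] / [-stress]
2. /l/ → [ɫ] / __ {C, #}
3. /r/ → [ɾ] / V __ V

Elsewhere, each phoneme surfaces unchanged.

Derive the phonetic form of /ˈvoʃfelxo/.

/v/ stays [v].
/o/ — between /v/ and /ʃ/; rule 1 does not apply here → [o].
/ʃ/ (between /o/ and /f/) is unaffected → [ʃ].
/f/ (between /ʃ/ and /e/): no rule targets it → [f].
/e/ (between /f/ and /l/) occurs in an unstressed syllable → [ə] by rule 1.
Rule 2 applies to /l/ (between /e/ and /x/: word-finally or immediately before a consonant) → [ɫ].
/x/ (between /l/ and /o/): no rule targets it → [x].
/o/ (word-final) occurs in an unstressed syllable → [ə] by rule 1.

[ˈvoʃfəɫxə]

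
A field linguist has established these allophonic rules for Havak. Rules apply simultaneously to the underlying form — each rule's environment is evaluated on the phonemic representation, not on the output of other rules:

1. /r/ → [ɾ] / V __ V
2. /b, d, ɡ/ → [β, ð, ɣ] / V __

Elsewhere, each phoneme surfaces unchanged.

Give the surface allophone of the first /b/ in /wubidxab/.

/b/ meets the environment for rule 2 (immediately after a vowel) → [β].

[β]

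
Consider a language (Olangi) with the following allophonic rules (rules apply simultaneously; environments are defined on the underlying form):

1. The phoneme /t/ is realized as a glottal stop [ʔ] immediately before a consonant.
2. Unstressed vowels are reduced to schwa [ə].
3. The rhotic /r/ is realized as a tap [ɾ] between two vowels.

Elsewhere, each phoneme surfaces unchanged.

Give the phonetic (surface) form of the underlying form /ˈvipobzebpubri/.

/v/ (word-initial) is unaffected → [v].
/i/ — between /v/ and /p/; rule 2 does not apply here → [i].
/p/ — not in any rule's target class → [p].
Rule 2 applies to /o/ (between /p/ and /b/: in an unstressed syllable) → [ə].
/b/ (between /o/ and /z/): no rule targets it → [b].
/z/ stays [z].
/e/ (between /z/ and /b/) occurs in an unstressed syllable → [ə] by rule 2.
/b/ — not in any rule's target class → [b].
/p/ (between /b/ and /u/) is unaffected → [p].
Rule 2 applies to /u/ (between /p/ and /b/: in an unstressed syllable) → [ə].
/b/ stays [b].
/r/ — between /b/ and /i/; rule 3 does not apply here → [r].
/i/ meets the environment for rule 2 (in an unstressed syllable) → [ə].

[ˈvipəbzəbpəbrə]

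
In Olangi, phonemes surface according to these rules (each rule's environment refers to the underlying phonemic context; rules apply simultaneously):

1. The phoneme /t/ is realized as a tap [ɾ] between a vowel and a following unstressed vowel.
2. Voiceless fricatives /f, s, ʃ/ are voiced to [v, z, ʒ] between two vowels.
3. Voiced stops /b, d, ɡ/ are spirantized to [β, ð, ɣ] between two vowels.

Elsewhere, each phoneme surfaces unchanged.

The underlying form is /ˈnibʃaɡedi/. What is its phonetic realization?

/n/ — not in any rule's target class → [n].
/i/ (between /n/ and /b/): no rule targets it → [i].
/b/ (between /i/ and /ʃ/) fails the environment for rule 3, so it stays [b].
/ʃ/ (between /b/ and /a/) fails the environment for rule 2, so it stays [ʃ].
/a/ — not in any rule's target class → [a].
/ɡ/ (between /a/ and /e/): between two vowels, so rule 3 applies → [ɣ].
/e/ — not in any rule's target class → [e].
Rule 3 applies to /d/ (between /e/ and /i/: between two vowels) → [ð].
/i/ — not in any rule's target class → [i].

[ˈnibʃaɣeði]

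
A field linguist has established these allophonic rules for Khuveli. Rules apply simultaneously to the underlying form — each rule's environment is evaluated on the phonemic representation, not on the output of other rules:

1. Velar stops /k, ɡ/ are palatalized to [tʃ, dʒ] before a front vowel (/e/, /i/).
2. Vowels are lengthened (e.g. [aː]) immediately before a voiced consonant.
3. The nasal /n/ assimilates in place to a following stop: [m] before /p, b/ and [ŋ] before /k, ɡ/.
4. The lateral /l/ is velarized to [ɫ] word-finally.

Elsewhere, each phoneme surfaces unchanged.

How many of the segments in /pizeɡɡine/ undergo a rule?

Segments that undergo a rule: /i/ → [iː] (rule 2); /e/ → [eː] (rule 2); /ɡ/ → [dʒ] (rule 1); /i/ → [iː] (rule 2).
All other segments surface unchanged.

4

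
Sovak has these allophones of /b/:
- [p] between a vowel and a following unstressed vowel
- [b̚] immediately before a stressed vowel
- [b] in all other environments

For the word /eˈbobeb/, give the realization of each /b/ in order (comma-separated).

Occurrence 1 (position 2): immediately before a stressed vowel → [b̚].
Occurrence 2 (position 4): between a vowel and a following unstressed vowel → [p].
Occurrence 3 (position 6): no conditioning environment matches → elsewhere allophone [b].

[b̚], [p], [b]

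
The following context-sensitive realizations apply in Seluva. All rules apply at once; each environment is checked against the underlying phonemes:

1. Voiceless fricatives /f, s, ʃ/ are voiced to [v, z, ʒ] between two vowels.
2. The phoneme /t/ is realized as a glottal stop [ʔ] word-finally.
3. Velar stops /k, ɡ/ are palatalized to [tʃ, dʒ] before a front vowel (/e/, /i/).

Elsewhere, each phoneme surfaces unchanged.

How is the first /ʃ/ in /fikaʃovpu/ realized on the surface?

[ʒ]

/ʃ/ (between /a/ and /o/): between two vowels, so rule 1 applies → [ʒ].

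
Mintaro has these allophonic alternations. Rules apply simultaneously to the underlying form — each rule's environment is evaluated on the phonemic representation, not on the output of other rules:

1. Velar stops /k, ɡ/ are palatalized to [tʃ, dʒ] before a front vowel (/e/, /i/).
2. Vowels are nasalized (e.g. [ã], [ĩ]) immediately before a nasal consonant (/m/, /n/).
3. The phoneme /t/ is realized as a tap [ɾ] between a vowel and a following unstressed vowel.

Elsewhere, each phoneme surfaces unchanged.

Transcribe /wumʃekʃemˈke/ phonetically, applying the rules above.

/w/ (word-initial) is unaffected → [w].
/u/ — between /w/ and /m/, before a nasal consonant — surfaces as [ũ] (rule 2).
/m/ (between /u/ and /ʃ/) is unaffected → [m].
/ʃ/ stays [ʃ].
/e/ — between /ʃ/ and /k/; rule 2 does not apply here → [e].
/k/ — between /e/ and /ʃ/; rule 1 does not apply here → [k].
/ʃ/ (between /k/ and /e/) is unaffected → [ʃ].
/e/ (between /ʃ/ and /m/) occurs before a nasal consonant → [ẽ] by rule 2.
/m/ (between /e/ and /k/) is unaffected → [m].
/k/ meets the environment for rule 1 (before a front vowel) → [tʃ].
/e/ (word-final) fails the environment for rule 2, so it stays [e].

[wũmʃekʃẽmˈtʃe]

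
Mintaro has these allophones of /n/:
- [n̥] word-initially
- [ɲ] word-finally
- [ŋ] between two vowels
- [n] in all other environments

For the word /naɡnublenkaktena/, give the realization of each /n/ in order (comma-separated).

Occurrence 1 (position 1): word-initially → [n̥].
Occurrence 2 (position 4): no conditioning environment matches → elsewhere allophone [n].
Occurrence 3 (position 9): no conditioning environment matches → elsewhere allophone [n].
Occurrence 4 (position 15): between two vowels → [ŋ].

[n̥], [n], [n], [ŋ]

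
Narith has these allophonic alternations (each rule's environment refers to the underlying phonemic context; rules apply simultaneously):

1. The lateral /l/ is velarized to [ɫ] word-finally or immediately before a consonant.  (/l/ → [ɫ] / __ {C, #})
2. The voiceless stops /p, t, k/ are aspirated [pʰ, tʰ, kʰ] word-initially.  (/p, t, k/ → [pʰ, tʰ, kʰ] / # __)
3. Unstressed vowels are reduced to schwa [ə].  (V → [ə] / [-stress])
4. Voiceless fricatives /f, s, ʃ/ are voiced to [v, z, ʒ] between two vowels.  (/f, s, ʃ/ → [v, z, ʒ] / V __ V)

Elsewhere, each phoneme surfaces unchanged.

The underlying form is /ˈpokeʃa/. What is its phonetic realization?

/p/ (word-initial) occurs word-initially → [pʰ] by rule 2.
/o/ — between /p/ and /k/; rule 3 does not apply here → [o].
/k/ — between /o/ and /e/; rule 2 does not apply here → [k].
/e/ (between /k/ and /ʃ/) occurs in an unstressed syllable → [ə] by rule 3.
/ʃ/ — between /e/ and /a/, between two vowels — surfaces as [ʒ] (rule 4).
/a/ meets the environment for rule 3 (in an unstressed syllable) → [ə].

[ˈpʰokəʒə]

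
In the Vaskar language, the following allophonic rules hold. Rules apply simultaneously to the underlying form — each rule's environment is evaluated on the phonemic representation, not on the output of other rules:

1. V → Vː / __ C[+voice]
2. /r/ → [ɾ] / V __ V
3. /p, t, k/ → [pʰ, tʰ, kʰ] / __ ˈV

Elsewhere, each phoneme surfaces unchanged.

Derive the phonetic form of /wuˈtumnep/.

/w/ (word-initial): no rule targets it → [w].
/u/ (between /w/ and /t/) fails the environment for rule 1, so it stays [u].
/t/ — between /u/ and /u/, immediately before a stressed vowel — surfaces as [tʰ] (rule 3).
/u/ — between /t/ and /m/, before a voiced consonant — surfaces as [uː] (rule 1).
/m/ (between /u/ and /n/): no rule targets it → [m].
/n/ (between /m/ and /e/): no rule targets it → [n].
/e/ (between /n/ and /p/) is in the target of rule 1 but the environment (before a voiced consonant) is not met → [e].
/p/ (word-final) fails the environment for rule 3, so it stays [p].

[wuˈtʰuːmnep]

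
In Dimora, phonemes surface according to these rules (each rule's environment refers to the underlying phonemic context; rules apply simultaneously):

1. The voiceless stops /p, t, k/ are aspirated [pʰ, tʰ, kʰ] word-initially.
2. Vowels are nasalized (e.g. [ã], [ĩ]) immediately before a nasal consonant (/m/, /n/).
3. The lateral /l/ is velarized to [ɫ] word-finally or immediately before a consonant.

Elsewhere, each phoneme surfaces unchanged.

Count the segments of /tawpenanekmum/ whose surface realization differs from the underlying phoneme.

Segments that undergo a rule: /t/ → [tʰ] (rule 1); /e/ → [ẽ] (rule 2); /a/ → [ã] (rule 2); /u/ → [ũ] (rule 2).
All other segments surface unchanged.

4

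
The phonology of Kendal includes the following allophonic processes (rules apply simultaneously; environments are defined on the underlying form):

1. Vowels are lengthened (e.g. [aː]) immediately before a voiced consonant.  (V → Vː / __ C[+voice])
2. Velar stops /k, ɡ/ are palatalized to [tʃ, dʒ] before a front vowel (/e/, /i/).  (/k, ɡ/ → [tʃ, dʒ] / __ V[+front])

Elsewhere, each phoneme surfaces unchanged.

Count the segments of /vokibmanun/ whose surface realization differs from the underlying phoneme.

4

Segments that undergo a rule: /k/ → [tʃ] (rule 2); /i/ → [iː] (rule 1); /a/ → [aː] (rule 1); /u/ → [uː] (rule 1).
All other segments surface unchanged.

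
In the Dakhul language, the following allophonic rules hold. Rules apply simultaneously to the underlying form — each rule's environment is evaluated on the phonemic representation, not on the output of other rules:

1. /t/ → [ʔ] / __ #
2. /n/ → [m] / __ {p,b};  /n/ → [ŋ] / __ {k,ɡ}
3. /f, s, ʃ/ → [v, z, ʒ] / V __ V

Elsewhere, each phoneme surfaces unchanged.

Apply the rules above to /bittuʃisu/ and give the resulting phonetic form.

[bittuʒizu]

/b/ (word-initial) is unaffected → [b].
/i/ (between /b/ and /t/): no rule targets it → [i].
/t/ (between /i/ and /t/) is in the target of rule 1 but the environment (word-finally) is not met → [t].
/t/ (between /t/ and /u/) is in the target of rule 1 but the environment (word-finally) is not met → [t].
/u/ (between /t/ and /ʃ/) is unaffected → [u].
/ʃ/ (between /u/ and /i/) occurs between two vowels → [ʒ] by rule 3.
/i/ — not in any rule's target class → [i].
/s/ — between /i/ and /u/, between two vowels — surfaces as [z] (rule 3).
/u/ stays [u].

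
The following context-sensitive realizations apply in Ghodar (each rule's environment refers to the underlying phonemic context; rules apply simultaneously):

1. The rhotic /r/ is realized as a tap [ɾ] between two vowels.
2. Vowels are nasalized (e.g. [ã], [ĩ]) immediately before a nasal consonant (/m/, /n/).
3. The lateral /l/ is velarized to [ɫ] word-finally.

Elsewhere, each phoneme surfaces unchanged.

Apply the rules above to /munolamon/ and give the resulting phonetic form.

[mũnolãmõn]

/u/ meets the environment for rule 2 (before a nasal consonant) → [ũ].
/o/ (between /n/ and /l/) fails the environment for rule 2, so it stays [o].
/l/ (between /o/ and /a/): rule 3 targets it, but not word-finally → unchanged [l].
Rule 2 applies to /a/ (between /l/ and /m/: before a nasal consonant) → [ã].
/o/ meets the environment for rule 2 (before a nasal consonant) → [õ].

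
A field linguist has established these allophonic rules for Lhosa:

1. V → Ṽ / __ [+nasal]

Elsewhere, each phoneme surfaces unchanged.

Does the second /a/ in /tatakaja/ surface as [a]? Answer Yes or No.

/a/ (between /t/ and /k/): rule 1 targets it, but not before a nasal consonant → unchanged [a].
The actual realization is [a], which matches [a].

Yes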